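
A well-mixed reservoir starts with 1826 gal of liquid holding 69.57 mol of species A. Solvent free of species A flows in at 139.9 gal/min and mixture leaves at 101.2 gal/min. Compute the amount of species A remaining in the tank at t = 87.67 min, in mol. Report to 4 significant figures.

Total volume: dV/dt = Q_in − Q_out = 38.7000 gal/min, so V(t) = 1826 + 38.7000 t and V(87.67) = 5218.83 gal.
Species balance (pure solvent in): dm/dt = −Q_out · m/V(t).
dm/m = −Q_out dt/(V₀ + 38.7000 t); integrating gives ln(m/m₀) = −(Q_out/(Q_in−Q_out)) ln(V/V₀).
m = m₀ (V₀/V)^(Q_out/(Q_in−Q_out)) = 69.57 × (1826/5218.83)^(2.61499) = 4.46477 mol.

4.465 mol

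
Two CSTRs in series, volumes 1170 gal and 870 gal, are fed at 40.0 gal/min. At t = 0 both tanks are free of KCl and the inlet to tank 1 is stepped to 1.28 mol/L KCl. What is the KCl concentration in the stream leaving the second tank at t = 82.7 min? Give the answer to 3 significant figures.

1.07 mol/L

Time constants: τᵢ = Vᵢ/Q for each well-mixed tank.
τ₁ = 1170/40.0 = 29.250 min; τ₂ = 870/40.0 = 21.750 min.
Tank 1: C₁ = C_in(1 − e^(−t/τ₁)). Tank 2 (τ₁ ≠ τ₂): C₂ = C_in[1 − (τ₁ e^(−t/τ₁) − τ₂ e^(−t/τ₂))/(τ₁ − τ₂)].
At t = 82.7: e^(−t/τ₁) = 0.059169, e^(−t/τ₂) = 0.022319.
C₂ = 1.28·[1 − (29.250·0.059169 − 21.750·0.022319)/(7.5000)] = 1.28·0.83397 = 1.0675 mol/L.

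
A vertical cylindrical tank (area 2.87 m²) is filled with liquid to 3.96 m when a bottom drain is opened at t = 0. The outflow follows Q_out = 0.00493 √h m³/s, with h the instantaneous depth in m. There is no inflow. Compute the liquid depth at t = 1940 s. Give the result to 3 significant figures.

A dh/dt = −Q_out = −0.00493 √h.
∫ h^(−1/2) dh = −(0.00493/A) ∫ dt, giving 2√h = 2√h₀ − (0.00493/A) t.
√h = √3.96 − 0.00493·1940/(2·2.87) = 1.9900 − 1.6662 = 0.32374.
h = 0.32374² = 0.10481 m.

0.105 m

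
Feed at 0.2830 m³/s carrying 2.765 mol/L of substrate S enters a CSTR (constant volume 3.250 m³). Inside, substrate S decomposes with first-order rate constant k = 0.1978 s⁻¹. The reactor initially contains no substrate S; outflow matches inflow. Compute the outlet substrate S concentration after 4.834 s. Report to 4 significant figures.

Accumulation = in − out − consumed: V dC/dt = Q C_in − Q C − k V C.
This is linear with rate a = Q/V + k = 0.284877 s⁻¹.
C_ss = Q C_in/(Q + kV) = 0.845164 mol/L; C(t) = C_ss + (C₀ − C_ss) e^(−a t).
C(4.834) = 0.845164 + (-0.845164)·e^(−0.284877·4.834) = 0.845164 + (-0.845164)·0.252310 = 0.631920 mol/L.

0.6319 mol/L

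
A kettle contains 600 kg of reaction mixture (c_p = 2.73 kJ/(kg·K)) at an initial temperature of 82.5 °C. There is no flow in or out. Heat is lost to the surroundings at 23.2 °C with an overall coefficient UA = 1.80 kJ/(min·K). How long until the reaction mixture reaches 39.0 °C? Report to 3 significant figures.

1200 min

M c_p dT/dt = −UA(T − T_amb).
τ = M c_p/UA = 910.00 min; T_ss = T_amb = 23.200 °C.
T(t) = T_ss + (T₀ − T_ss)e^(−t/τ); set T = 39.0:
t = −τ ln[(T − T_ss)/(T₀ − T_ss)] = −910.00 · ln(0.26644) = 1203.6 min.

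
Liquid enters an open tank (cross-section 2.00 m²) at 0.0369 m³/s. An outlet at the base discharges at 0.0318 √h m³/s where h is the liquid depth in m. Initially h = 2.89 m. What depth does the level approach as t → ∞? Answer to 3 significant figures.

Mass balance (ρ constant): A dh/dt = Q_in − 0.0318 √h. At steady state dh/dt = 0:
Q_in = 0.0318 √h_ss ⇒ √h_ss = 0.0369/0.0318 = 1.1604.
h_ss = 1.1604² = 1.3465 m. (Since h₀ = 2.89 m > h_ss, the level will fall toward this value.)

1.35 m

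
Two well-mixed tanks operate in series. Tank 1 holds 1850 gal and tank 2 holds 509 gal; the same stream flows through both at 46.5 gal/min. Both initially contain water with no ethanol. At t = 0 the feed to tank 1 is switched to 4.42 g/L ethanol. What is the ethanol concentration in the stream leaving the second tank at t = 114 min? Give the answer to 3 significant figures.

4.07 g/L

Species balance on tank i: dCᵢ/dt = (Cᵢ₋₁ − Cᵢ)/τᵢ with τᵢ = Vᵢ/Q.
τ₁ = 1850/46.5 = 39.785 min; τ₂ = 509/46.5 = 10.946 min.
Tank 1: C₁ = C_in(1 − e^(−t/τ₁)). Tank 2 (τ₁ ≠ τ₂): C₂ = C_in[1 − (τ₁ e^(−t/τ₁) − τ₂ e^(−t/τ₂))/(τ₁ − τ₂)].
At t = 114: e^(−t/τ₁) = 0.056960, e^(−t/τ₂) = 2.9993e-05.
C₂ = 4.42·[1 − (39.785·0.056960 − 10.946·2.9993e-05)/(28.839)] = 4.42·0.92143 = 4.0727 g/L.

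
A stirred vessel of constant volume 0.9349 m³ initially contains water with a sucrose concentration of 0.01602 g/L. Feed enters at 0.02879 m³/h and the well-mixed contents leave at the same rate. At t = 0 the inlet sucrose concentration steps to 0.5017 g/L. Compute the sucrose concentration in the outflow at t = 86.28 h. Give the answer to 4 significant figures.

0.4676 g/L

Accumulation = in − out for the solute gives V dC/dt = Q(C_in − C).
So dC/dt = (C_in − C)/τ with τ = V/Q = 0.9349/0.02879 = 32.4731 h.
Integrating: C(t) = C_in + (C₀ − C_in) e^(−t/τ).
C(86.28) = 0.5017 + (0.01602 − 0.5017)·e^(−86.28/32.4731) = 0.5017 + (-0.485680)·0.0701605 = 0.467624 g/L.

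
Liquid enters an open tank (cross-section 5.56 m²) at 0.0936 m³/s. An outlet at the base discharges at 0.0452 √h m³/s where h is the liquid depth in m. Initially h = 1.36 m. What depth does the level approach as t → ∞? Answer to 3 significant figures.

4.29 m

Level balance: A dh/dt = 0.0936 − 0.0452 √h. Setting dh/dt = 0:
Q_in = 0.0452 √h_ss ⇒ √h_ss = 0.0936/0.0452 = 2.0708.
h_ss = 2.0708² = 4.2882 m. (Since h₀ = 1.36 m < h_ss, the level will rise toward this value.)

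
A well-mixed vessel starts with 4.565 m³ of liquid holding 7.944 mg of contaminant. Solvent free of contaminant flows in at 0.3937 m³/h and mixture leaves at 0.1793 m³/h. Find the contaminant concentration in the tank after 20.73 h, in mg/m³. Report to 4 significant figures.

0.4994 mg/m³

Total volume: dV/dt = Q_in − Q_out = 0.214400 m³/h, so V(t) = 4.565 + 0.214400 t and V(20.73) = 9.00951 m³.
Solute balance: dm/dt = 0 − Q_out C = −Q_out m/V(t).
dm/m = −Q_out dt/(V₀ + 0.214400 t); integrating gives ln(m/m₀) = −(Q_out/(Q_in−Q_out)) ln(V/V₀).
m = m₀ (V₀/V)^(Q_out/(Q_in−Q_out)) = 7.944 × (4.565/9.00951)^(0.836287) = 4.49901 mg.
C = m/V = 4.49901/9.00951 = 0.499362 mg/m³.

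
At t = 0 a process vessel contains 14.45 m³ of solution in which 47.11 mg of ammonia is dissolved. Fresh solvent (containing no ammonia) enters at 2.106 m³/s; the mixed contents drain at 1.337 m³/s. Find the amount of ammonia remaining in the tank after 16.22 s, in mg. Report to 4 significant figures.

Total volume: dV/dt = Q_in − Q_out = 0.769000 m³/s, so V(t) = 14.45 + 0.769000 t and V(16.22) = 26.9232 m³.
No ammonia enters, so dm/dt = −Q_out · (m/V).
dm/m = −Q_out dt/(V₀ + 0.769000 t); integrating gives ln(m/m₀) = −(Q_out/(Q_in−Q_out)) ln(V/V₀).
m = m₀ (V₀/V)^(Q_out/(Q_in−Q_out)) = 47.11 × (14.45/26.9232)^(1.73862) = 15.9675 mg.

15.97 mg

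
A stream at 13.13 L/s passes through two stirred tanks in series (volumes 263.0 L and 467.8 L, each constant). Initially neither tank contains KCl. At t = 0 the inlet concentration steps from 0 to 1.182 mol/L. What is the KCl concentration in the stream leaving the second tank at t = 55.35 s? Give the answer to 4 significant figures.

Species balance on tank i: dCᵢ/dt = (Cᵢ₋₁ − Cᵢ)/τᵢ with τᵢ = Vᵢ/Q.
τ₁ = 263.0/13.13 = 20.0305 s; τ₂ = 467.8/13.13 = 35.6283 s.
Solving the cascade with C₁(0)=C₂(0)=0 gives C₂(t) = C_in[1 − (τ₁ e^(−t/τ₁) − τ₂ e^(−t/τ₂))/(τ₁ − τ₂)].
At t = 55.35: e^(−t/τ₁) = 0.0630838, e^(−t/τ₂) = 0.211498.
C₂ = 1.182·[1 − (20.0305·0.0630838 − 35.6283·0.211498)/(-15.5979)] = 1.182·0.597911 = 0.706731 mol/L.

0.7067 mol/L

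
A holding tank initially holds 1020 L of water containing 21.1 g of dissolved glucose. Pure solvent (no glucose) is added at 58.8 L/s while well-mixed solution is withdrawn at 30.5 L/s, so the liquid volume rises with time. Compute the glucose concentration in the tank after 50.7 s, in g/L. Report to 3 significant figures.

0.00334 g/L

Total volume: dV/dt = Q_in − Q_out = 28.300 L/s, so V(t) = 1020 + 28.300 t and V(50.7) = 2454.8 L.
Species balance (pure solvent in): dm/dt = −Q_out · m/V(t).
Separate: dm/m = −Q_out dt/V(t) ⇒ ln(m/m₀) = −(Q_out/(Q_in−Q_out)) ln(V/V₀).
m = m₀ (V₀/V)^(Q_out/(Q_in−Q_out)) = 21.1 × (1020/2454.8)^(1.0777) = 8.1887 g.
C = m/V = 8.1887/2454.8 = 0.0033358 g/L.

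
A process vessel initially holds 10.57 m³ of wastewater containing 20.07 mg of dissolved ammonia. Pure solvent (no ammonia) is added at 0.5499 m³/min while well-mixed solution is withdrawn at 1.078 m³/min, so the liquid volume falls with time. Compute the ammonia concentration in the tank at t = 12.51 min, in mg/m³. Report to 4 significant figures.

0.6837 mg/m³

Let m(t) be the amount of ammonia. Volume: V(t) = V₀ + (Q_in − Q_out) t = 10.57 − 0.528100 t; V(12.51) = 3.96347 m³.
Solute balance: dm/dt = 0 − Q_out C = −Q_out m/V(t).
dm/m = −Q_out dt/(V₀ − 0.528100 t); integrating gives ln(m/m₀) = −(Q_out/(Q_in−Q_out)) ln(V/V₀).
m = m₀ (V₀/V)^(Q_out/(Q_in−Q_out)) = 20.07 × (10.57/3.96347)^(-2.04128) = 2.70996 mg.
C = m/V = 2.70996/3.96347 = 0.683735 mg/m³.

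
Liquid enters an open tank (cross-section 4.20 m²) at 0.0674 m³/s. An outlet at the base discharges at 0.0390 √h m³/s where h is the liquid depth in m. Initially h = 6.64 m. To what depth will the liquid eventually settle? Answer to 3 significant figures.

Mass balance (ρ constant): A dh/dt = Q_in − 0.0390 √h. At steady state dh/dt = 0:
Q_in = 0.0390 √h_ss ⇒ √h_ss = 0.0674/0.0390 = 1.7282.
h_ss = 1.7282² = 2.9867 m. (Since h₀ = 6.64 m > h_ss, the level will fall toward this value.)

2.99 m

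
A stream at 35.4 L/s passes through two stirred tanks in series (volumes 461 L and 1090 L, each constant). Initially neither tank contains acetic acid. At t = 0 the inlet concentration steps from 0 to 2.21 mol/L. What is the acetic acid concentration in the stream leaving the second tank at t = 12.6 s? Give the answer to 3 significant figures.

0.282 mol/L

Time constants: τᵢ = Vᵢ/Q for each well-mixed tank.
τ₁ = 461/35.4 = 13.023 s; τ₂ = 1090/35.4 = 30.791 s.
Tank 1: C₁ = C_in(1 − e^(−t/τ₁)). Tank 2 (τ₁ ≠ τ₂): C₂ = C_in[1 − (τ₁ e^(−t/τ₁) − τ₂ e^(−t/τ₂))/(τ₁ − τ₂)].
At t = 12.6: e^(−t/τ₁) = 0.38001, e^(−t/τ₂) = 0.66417.
C₂ = 2.21·[1 − (13.023·0.38001 − 30.791·0.66417)/(-17.768)] = 2.21·0.12756 = 0.28191 mol/L.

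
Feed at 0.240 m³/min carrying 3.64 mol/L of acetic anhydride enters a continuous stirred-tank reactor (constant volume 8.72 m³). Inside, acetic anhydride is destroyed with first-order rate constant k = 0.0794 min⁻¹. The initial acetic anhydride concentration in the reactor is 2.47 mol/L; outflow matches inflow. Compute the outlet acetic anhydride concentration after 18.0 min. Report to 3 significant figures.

1.16 mol/L

Species balance: V dC/dt = Q C_in − Q C − k V C.
This is linear with rate a = Q/V + k = 0.10692 min⁻¹.
C_ss = Q C_in/(Q + kV) = 0.93697 mol/L; C(t) = C_ss + (C₀ − C_ss) e^(−a t).
C(18.0) = 0.93697 + (1.5330)·e^(−0.10692·18.0) = 0.93697 + (1.5330)·0.14593 = 1.1607 mol/L.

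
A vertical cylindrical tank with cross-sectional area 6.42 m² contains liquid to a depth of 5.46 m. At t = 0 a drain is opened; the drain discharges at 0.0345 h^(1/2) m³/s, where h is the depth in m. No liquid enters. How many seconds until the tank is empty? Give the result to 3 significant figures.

870 s

A dh/dt = −Q_out = −0.0345 √h.
Separate and integrate: 2(√h − √h₀) = −(0.0345/A) t.
Tank is empty when √h = 0: t_empty = 2A√h₀/0.0345.
t_empty = 2·6.42·√5.46/0.0345 = 12.840·2.3367/0.0345 = 869.65 s.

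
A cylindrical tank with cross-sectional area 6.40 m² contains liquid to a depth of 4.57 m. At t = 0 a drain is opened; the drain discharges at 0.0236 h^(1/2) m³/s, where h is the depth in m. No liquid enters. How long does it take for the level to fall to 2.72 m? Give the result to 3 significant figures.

A dh/dt = −Q_out = −0.0236 √h.
This is separable: 2 d(√h)/dt = −0.0236/A, so √h = √h₀ − (0.0236/(2A)) t.
t = 2A(√h₀ − √h)/0.0236 = 2·6.40·(√4.57 − √2.72)/0.0236
  = 12.800 × (2.1378 − 1.6492) / 0.0236 = 264.96 s.

265 s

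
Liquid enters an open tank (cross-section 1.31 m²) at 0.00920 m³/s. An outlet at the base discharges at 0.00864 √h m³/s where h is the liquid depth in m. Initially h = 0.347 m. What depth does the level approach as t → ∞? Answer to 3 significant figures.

1.13 m

A dh/dt = Q_in − 0.00864 √h. Steady state requires inflow = outflow:
Q_in = 0.00864 √h_ss ⇒ √h_ss = 0.00920/0.00864 = 1.0648.
h_ss = 1.0648² = 1.1338 m. (Since h₀ = 0.347 m < h_ss, the level will rise toward this value.)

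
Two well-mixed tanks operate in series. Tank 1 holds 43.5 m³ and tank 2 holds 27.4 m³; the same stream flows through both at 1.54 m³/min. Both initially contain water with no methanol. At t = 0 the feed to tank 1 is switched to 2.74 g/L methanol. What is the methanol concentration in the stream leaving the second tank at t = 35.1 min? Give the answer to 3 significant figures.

Each tank obeys Vᵢ dCᵢ/dt = Q(Cᵢ₋₁ − Cᵢ), so τᵢ = Vᵢ/Q.
τ₁ = 43.5/1.54 = 28.247 min; τ₂ = 27.4/1.54 = 17.792 min.
Solving the cascade with C₁(0)=C₂(0)=0 gives C₂(t) = C_in[1 − (τ₁ e^(−t/τ₁) − τ₂ e^(−t/τ₂))/(τ₁ − τ₂)].
At t = 35.1: e^(−t/τ₁) = 0.28863, e^(−t/τ₂) = 0.13907.
C₂ = 2.74·[1 − (28.247·0.28863 − 17.792·0.13907)/(10.455)] = 2.74·0.45685 = 1.2518 g/L.

1.25 g/L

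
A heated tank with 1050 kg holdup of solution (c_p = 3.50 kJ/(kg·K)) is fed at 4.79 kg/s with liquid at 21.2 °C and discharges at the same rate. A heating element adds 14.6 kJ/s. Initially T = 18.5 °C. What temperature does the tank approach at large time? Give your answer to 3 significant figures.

22.1 °C

First-law balance (no shaft work): M c_p dT/dt = ṁ c_p (T_in − T) + 14.6.
At steady state dT/dt = 0 ⇒ T_ss = T_in + Q̇/(ṁ c_p) = 21.2 + 14.6/(4.79·3.50) = 22.071 °C.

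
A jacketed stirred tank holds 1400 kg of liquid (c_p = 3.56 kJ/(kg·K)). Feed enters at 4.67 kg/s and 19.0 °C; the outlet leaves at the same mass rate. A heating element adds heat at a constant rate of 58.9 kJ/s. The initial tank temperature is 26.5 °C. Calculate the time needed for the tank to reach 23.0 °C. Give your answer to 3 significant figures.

647 s

M c_p dT/dt = ṁ c_p (T_in − T) + Q̇.
τ = M/ṁ = 299.79 s; T_ss = T_in + Q̇/(ṁ c_p) = 22.543 °C.
T(t) = T_ss + (T₀ − T_ss) e^(−t/τ). Set T = 23.0:
e^(−t/τ) = (23.0 − 22.543)/(26.5 − 22.543) = 0.11553
t = −299.79 · ln(0.11553) = 647.00 s.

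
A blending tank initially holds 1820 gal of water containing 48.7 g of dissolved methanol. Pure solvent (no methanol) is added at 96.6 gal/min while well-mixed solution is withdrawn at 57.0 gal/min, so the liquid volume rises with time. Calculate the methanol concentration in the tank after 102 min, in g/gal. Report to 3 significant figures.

Let m(t) be the amount of methanol. Volume: V(t) = V₀ + (Q_in − Q_out) t = 1820 + 39.600 t; V(102) = 5859.2 gal.
Species balance (pure solvent in): dm/dt = −Q_out · m/V(t).
Separate: dm/m = −Q_out dt/V(t) ⇒ ln(m/m₀) = −(Q_out/(Q_in−Q_out)) ln(V/V₀).
m = m₀ (V₀/V)^(Q_out/(Q_in−Q_out)) = 48.7 × (1820/5859.2)^(1.4394) = 9.0501 g.
C = m/V = 9.0501/5859.2 = 0.0015446 g/gal.

0.00154 g/gal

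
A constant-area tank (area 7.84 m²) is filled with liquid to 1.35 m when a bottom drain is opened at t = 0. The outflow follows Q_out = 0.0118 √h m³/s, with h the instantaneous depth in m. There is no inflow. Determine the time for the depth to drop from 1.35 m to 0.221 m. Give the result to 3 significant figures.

A dh/dt = −Q_out = −0.0118 √h.
Separate and integrate: 2(√h − √h₀) = −(0.0118/A) t.
t = 2A(√h₀ − √h)/0.0118 = 2·7.84·(√1.35 − √0.221)/0.0118
  = 15.680 × (1.1619 − 0.47011) / 0.0118 = 919.26 s.

919 s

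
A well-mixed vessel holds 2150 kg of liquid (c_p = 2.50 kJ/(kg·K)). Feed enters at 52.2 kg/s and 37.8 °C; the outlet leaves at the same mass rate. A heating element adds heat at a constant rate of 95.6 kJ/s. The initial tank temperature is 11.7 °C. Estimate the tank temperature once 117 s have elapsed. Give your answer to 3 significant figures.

37.0 °C

Energy balance: M c_p dT/dt = ṁ c_p (T_in − T) + 95.6.
τ = M/ṁ = 41.188 s; T_ss = T_in + Q̇/(ṁ c_p) = 37.8 + 95.6/(52.2·2.50) = 38.533 °C.
Integrating: T(t) = T_ss + (T₀ − T_ss) e^(−t/τ).
T(117) = 38.533 + (-26.833)·e^(−117/41.188) = 38.533 + (-26.833)·0.058388 = 36.966 °C.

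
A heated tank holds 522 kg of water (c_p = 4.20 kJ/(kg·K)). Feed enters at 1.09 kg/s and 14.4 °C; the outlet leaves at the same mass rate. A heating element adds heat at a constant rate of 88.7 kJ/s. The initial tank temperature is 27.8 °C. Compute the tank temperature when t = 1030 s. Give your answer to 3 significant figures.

33.1 °C

M c_p dT/dt = ṁ c_p (T_in − T) + Q̇.
Rearrange: dT/dt = (T_ss − T)/τ with τ = M/ṁ = 478.90 s and T_ss = T_in + Q̇/(ṁ c_p) = 33.775 °C.
This is linear first-order; T(t) = T_ss + (T₀ − T_ss) e^(−t/τ).
T(1030) = 33.775 + (-5.9753)·e^(−1030/478.90) = 33.775 + (-5.9753)·0.11639 = 33.080 °C.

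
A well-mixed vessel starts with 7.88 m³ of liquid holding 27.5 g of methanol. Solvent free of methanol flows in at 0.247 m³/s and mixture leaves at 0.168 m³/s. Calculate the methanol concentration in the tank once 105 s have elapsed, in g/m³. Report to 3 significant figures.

0.368 g/m³

Total volume: dV/dt = Q_in − Q_out = 0.079000 m³/s, so V(t) = 7.88 + 0.079000 t and V(105) = 16.175 m³.
No methanol enters, so dm/dt = −Q_out · (m/V).
Separate: dm/m = −Q_out dt/V(t) ⇒ ln(m/m₀) = −(Q_out/(Q_in−Q_out)) ln(V/V₀).
m = m₀ (V₀/V)^(Q_out/(Q_in−Q_out)) = 27.5 × (7.88/16.175)^(2.1266) = 5.9589 g.
C = m/V = 5.9589/16.175 = 0.36840 g/m³.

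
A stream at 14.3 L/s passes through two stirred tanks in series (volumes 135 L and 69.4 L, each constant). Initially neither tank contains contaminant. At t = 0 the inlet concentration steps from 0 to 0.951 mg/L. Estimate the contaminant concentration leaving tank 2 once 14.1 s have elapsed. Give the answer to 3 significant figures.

0.567 mg/L

Time constants: τᵢ = Vᵢ/Q for each well-mixed tank.
τ₁ = 135/14.3 = 9.4406 s; τ₂ = 69.4/14.3 = 4.8531 s.
Tank 1: C₁ = C_in(1 − e^(−t/τ₁)). Tank 2 (τ₁ ≠ τ₂): C₂ = C_in[1 − (τ₁ e^(−t/τ₁) − τ₂ e^(−t/τ₂))/(τ₁ − τ₂)].
At t = 14.1: e^(−t/τ₁) = 0.22457, e^(−t/τ₂) = 0.054731.
C₂ = 0.951·[1 − (9.4406·0.22457 − 4.8531·0.054731)/(4.5874)] = 0.951·0.59575 = 0.56656 mg/L.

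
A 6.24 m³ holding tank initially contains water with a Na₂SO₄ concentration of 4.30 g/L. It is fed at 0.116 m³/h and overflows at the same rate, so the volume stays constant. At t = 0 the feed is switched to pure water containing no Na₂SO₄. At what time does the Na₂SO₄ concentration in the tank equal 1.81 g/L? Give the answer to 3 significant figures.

Species balance on the tank: V dC/dt = Q(C_in − C), so τ = V/Q = 53.793 h.
C(t) = C_in + (C₀ − C_in) e^(−t/τ). Set C = 1.81 and solve for t:
e^(−t/τ) = (C − C_in)/(C₀ − C_in) = (1.81 − 0)/(4.30 − 0) = 0.42093
t = −τ ln(…) = 53.793 × 0.86529 = 46.547 h.

46.5 h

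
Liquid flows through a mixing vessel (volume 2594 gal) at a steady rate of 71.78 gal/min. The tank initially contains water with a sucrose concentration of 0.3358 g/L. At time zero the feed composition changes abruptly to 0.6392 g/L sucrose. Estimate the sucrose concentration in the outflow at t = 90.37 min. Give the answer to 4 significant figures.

Transient balance on the dissolved component: V dC/dt = Q(C_in − C).
Time constant τ = V/Q = 2594/71.78 = 36.1382 min.
This is linear first-order; C(t) = C_in + (C₀ − C_in) e^(−t/τ).
C(90.37) = 0.6392 + (0.3358 − 0.6392)·e^(−90.37/36.1382) = 0.6392 + (-0.303400)·0.0820294 = 0.614312 g/L.

0.6143 g/L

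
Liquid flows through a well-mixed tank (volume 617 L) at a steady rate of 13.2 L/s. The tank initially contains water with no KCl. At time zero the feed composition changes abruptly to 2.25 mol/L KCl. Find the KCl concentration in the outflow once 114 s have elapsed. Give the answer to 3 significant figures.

2.05 mol/L

Accumulation = in − out for the solute gives V dC/dt = Q(C_in − C).
Time constant τ = V/Q = 617/13.2 = 46.742 s.
C approaches C_in exponentially: C(t) = C_in + (C₀ − C_in) e^(−t/τ).
C(114) = 2.25 + (0 − 2.25)·e^(−114/46.742) = 2.25 + (-2.2500)·0.087257 = 2.0537 mol/L.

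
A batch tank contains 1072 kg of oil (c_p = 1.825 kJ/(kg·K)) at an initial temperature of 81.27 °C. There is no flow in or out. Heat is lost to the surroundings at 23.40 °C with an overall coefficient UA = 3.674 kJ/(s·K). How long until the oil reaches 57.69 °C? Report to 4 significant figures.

278.7 s

Unsteady energy balance on the tank contents: M c_p dT/dt = −UA(T − T_amb).
τ = M c_p/UA = 532.499 s; T_ss = T_amb = 23.4000 °C.
T(t) = T_ss + (T₀ − T_ss)e^(−t/τ); set T = 57.69:
t = −τ ln[(T − T_ss)/(T₀ − T_ss)] = −532.499 · ln(0.592535) = 278.681 s.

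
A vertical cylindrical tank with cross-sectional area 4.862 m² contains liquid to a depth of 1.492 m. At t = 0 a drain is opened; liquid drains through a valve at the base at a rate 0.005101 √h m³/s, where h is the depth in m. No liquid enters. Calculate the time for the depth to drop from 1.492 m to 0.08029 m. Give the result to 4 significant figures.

1788 s

A dh/dt = −Q_out = −0.005101 √h.
This is separable: 2 d(√h)/dt = −0.005101/A, so √h = √h₀ − (0.005101/(2A)) t.
t = 2A(√h₀ − √h)/0.005101 = 2·4.862·(√1.492 − √0.08029)/0.005101
  = 9.72400 × (1.22147 − 0.283355) / 0.005101 = 1788.33 s.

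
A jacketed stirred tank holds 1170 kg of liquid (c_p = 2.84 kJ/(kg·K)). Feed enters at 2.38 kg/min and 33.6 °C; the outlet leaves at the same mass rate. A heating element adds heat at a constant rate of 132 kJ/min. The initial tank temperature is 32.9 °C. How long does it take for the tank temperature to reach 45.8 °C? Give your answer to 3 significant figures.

Energy balance: M c_p dT/dt = ṁ c_p (T_in − T) + 132.
τ = M/ṁ = 491.60 min; T_ss = T_in + Q̇/(ṁ c_p) = 53.129 °C.
T(t) = T_ss + (T₀ − T_ss) e^(−t/τ). Set T = 45.8:
e^(−t/τ) = (45.8 − 53.129)/(32.9 − 53.129) = 0.36230
t = −491.60 · ln(0.36230) = 499.11 min.

499 min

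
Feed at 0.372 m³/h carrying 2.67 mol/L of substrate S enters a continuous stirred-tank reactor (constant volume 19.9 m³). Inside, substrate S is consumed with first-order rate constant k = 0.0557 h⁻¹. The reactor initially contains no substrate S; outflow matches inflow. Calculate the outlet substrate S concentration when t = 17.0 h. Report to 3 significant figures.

V dC/dt = Q(C_in − C) − k V C.
This is linear with rate a = Q/V + k = 0.074393 h⁻¹.
C_ss = Q C_in/(Q + kV) = 0.67091 mol/L; C(t) = C_ss + (C₀ − C_ss) e^(−a t).
C(17.0) = 0.67091 + (-0.67091)·e^(−0.074393·17.0) = 0.67091 + (-0.67091)·0.28233 = 0.48150 mol/L.

0.481 mol/L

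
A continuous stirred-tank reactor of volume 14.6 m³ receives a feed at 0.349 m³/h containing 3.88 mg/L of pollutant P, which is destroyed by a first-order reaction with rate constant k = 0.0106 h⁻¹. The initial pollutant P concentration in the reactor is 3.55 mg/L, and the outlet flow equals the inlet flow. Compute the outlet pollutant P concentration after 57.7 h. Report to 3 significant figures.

2.81 mg/L

V dC/dt = Q(C_in − C) − k V C.
This is linear with rate a = Q/V + k = 0.034504 h⁻¹.
C_ss = Q C_in/(Q + kV) = 2.6880 mg/L; C(t) = C_ss + (C₀ − C_ss) e^(−a t).
C(57.7) = 2.6880 + (0.86197)·e^(−0.034504·57.7) = 2.6880 + (0.86197)·0.13657 = 2.8057 mg/L.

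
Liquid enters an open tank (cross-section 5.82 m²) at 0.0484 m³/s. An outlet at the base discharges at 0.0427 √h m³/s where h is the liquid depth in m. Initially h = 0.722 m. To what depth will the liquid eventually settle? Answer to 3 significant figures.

Level balance: A dh/dt = 0.0484 − 0.0427 √h. Setting dh/dt = 0:
Q_in = 0.0427 √h_ss ⇒ √h_ss = 0.0484/0.0427 = 1.1335.
h_ss = 1.1335² = 1.2848 m. (Since h₀ = 0.722 m < h_ss, the level will rise toward this value.)

1.28 m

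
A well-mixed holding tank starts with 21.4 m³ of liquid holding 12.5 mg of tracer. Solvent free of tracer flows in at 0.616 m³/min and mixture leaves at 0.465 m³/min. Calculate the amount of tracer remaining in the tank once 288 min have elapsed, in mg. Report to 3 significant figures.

0.411 mg

Let m(t) be the amount of tracer. Volume: V(t) = V₀ + (Q_in − Q_out) t = 21.4 + 0.15100 t; V(288) = 64.888 m³.
Species balance (pure solvent in): dm/dt = −Q_out · m/V(t).
Separate: dm/m = −Q_out dt/V(t) ⇒ ln(m/m₀) = −(Q_out/(Q_in−Q_out)) ln(V/V₀).
m = m₀ (V₀/V)^(Q_out/(Q_in−Q_out)) = 12.5 × (21.4/64.888)^(3.0795) = 0.41056 mg.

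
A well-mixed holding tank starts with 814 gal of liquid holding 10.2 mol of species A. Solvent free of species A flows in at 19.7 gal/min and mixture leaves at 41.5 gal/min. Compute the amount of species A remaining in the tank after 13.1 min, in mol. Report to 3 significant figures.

Let m(t) be the amount of species A. Volume: V(t) = V₀ + (Q_in − Q_out) t = 814 − 21.800 t; V(13.1) = 528.42 gal.
Species balance (pure solvent in): dm/dt = −Q_out · m/V(t).
dm/m = −Q_out dt/(V₀ − 21.800 t); integrating gives ln(m/m₀) = −(Q_out/(Q_in−Q_out)) ln(V/V₀).
m = m₀ (V₀/V)^(Q_out/(Q_in−Q_out)) = 10.2 × (814/528.42)^(-1.9037) = 4.4811 mol.

4.48 mol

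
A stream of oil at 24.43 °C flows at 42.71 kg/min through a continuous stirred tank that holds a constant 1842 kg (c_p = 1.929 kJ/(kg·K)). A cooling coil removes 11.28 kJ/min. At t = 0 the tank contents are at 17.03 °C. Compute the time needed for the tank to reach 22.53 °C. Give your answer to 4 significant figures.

M c_p dT/dt = ṁ c_p (T_in − T) − Q̇.
τ = M/ṁ = 43.1281 min; T_ss = T_in − Q̇/(ṁ c_p) = 24.2931 °C.
T(t) = T_ss + (T₀ − T_ss) e^(−t/τ). Set T = 22.53:
e^(−t/τ) = (22.53 − 24.2931)/(17.03 − 24.2931) = 0.242746
t = −43.1281 · ln(0.242746) = 61.0581 min.

61.06 min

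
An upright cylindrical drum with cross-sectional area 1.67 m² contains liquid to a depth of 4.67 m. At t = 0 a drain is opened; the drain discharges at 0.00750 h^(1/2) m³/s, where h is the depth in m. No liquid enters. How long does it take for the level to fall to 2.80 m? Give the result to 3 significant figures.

217 s

A dh/dt = −Q_out = −0.00750 √h.
This is separable: 2 d(√h)/dt = −0.00750/A, so √h = √h₀ − (0.00750/(2A)) t.
t = 2A(√h₀ − √h)/0.00750 = 2·1.67·(√4.67 − √2.80)/0.00750
  = 3.3400 × (2.1610 − 1.6733) / 0.00750 = 217.19 s.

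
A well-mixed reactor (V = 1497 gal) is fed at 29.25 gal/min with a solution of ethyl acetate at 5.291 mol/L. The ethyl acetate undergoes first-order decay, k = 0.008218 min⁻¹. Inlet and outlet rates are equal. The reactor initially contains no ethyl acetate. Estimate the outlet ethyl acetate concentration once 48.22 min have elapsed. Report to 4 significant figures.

2.748 mol/L

Accumulation = in − out − consumed: V dC/dt = Q C_in − Q C − k V C.
This is linear with rate a = Q/V + k = 0.0277571 min⁻¹.
C_ss = Q C_in/(Q + kV) = 3.72450 mol/L; C(t) = C_ss + (C₀ − C_ss) e^(−a t).
C(48.22) = 3.72450 + (-3.72450)·e^(−0.0277571·48.22) = 3.72450 + (-3.72450)·0.262253 = 2.74774 mol/L.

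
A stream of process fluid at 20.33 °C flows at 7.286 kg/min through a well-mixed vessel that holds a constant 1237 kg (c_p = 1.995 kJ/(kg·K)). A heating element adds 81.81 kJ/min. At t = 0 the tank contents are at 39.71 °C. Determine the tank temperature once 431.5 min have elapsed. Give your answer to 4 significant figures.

27.04 °C

Unsteady energy balance on the tank contents: M c_p dT/dt = ṁ c_p (T_in − T) + 81.81.
Rearrange: dT/dt = (T_ss − T)/τ with τ = M/ṁ = 169.778 min and T_ss = T_in + Q̇/(ṁ c_p) = 25.9583 °C.
T approaches T_ss exponentially: T(t) = T_ss + (T₀ − T_ss) e^(−t/τ).
T(431.5) = 25.9583 + (13.7517)·e^(−431.5/169.778) = 25.9583 + (13.7517)·0.0787435 = 27.0411 °C.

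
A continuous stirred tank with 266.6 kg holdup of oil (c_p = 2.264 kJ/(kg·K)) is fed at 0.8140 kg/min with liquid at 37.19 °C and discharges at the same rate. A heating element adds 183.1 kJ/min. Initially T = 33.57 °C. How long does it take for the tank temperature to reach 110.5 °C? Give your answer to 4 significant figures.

Unsteady energy balance on the tank contents: M c_p dT/dt = ṁ c_p (T_in − T) + 183.1.
τ = M/ṁ = 327.518 min; T_ss = T_in + Q̇/(ṁ c_p) = 136.544 °C.
T(t) = T_ss + (T₀ − T_ss) e^(−t/τ). Set T = 110.5:
e^(−t/τ) = (110.5 − 136.544)/(33.57 − 136.544) = 0.252922
t = −327.518 · ln(0.252922) = 450.231 min.

450.2 min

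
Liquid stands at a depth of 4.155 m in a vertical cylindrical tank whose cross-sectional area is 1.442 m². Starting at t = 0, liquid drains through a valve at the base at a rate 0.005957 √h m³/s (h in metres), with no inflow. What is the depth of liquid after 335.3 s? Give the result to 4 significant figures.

1.811 m

A dh/dt = −Q_out = −0.005957 √h.
∫ h^(−1/2) dh = −(0.005957/A) ∫ dt, giving 2√h = 2√h₀ − (0.005957/A) t.
√h = √4.155 − 0.005957·335.3/(2·1.442) = 2.03838 − 0.692574 = 1.34581.
h = 1.34581² = 1.81120 m.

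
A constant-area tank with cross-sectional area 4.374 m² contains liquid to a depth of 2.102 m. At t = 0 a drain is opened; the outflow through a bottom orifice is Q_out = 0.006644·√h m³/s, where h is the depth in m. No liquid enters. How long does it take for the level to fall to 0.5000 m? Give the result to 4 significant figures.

977.9 s

With no inflow, A dh/dt = −0.006644 √h.
∫ h^(−1/2) dh = −(0.006644/A) ∫ dt, giving 2√h = 2√h₀ − (0.006644/A) t.
t = 2A(√h₀ − √h)/0.006644 = 2·4.374·(√2.102 − √0.5000)/0.006644
  = 8.74800 × (1.44983 − 0.707107) / 0.006644 = 977.923 s.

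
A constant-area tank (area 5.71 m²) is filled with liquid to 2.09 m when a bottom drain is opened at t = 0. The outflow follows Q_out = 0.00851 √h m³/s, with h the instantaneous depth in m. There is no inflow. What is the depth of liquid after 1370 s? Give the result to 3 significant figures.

0.180 m

A dh/dt = −Q_out = −0.00851 √h.
This is separable: 2 d(√h)/dt = −0.00851/A, so √h = √h₀ − (0.00851/(2A)) t.
√h = √2.09 − 0.00851·1370/(2·5.71) = 1.4457 − 1.0209 = 0.42478.
h = 0.42478² = 0.18044 m.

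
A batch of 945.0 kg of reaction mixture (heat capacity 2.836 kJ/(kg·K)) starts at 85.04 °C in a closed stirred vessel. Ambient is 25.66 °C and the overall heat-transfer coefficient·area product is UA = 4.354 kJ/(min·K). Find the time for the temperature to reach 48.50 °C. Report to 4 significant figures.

588.1 min

First-law balance (no shaft work): M c_p dT/dt = −UA(T − T_amb).
τ = M c_p/UA = 615.531 min; T_ss = T_amb = 25.6600 °C.
T(t) = T_ss + (T₀ − T_ss)e^(−t/τ); set T = 48.50:
t = −τ ln[(T − T_ss)/(T₀ − T_ss)] = −615.531 · ln(0.384641) = 588.105 min.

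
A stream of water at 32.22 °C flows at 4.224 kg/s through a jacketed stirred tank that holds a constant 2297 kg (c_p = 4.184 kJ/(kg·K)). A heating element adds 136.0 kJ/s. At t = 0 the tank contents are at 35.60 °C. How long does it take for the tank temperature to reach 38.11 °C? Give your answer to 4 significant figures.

Unsteady energy balance on the tank contents: M c_p dT/dt = ṁ c_p (T_in − T) + 136.0.
τ = M/ṁ = 543.797 s; T_ss = T_in + Q̇/(ṁ c_p) = 39.9153 °C.
T(t) = T_ss + (T₀ − T_ss) e^(−t/τ). Set T = 38.11:
e^(−t/τ) = (38.11 − 39.9153)/(35.60 − 39.9153) = 0.418343
t = −543.797 · ln(0.418343) = 473.894 s.

473.9 s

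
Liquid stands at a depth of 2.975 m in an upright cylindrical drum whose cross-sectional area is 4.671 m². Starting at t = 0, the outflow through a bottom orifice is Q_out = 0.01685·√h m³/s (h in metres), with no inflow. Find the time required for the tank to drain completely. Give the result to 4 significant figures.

956.3 s

Unsteady balance on liquid volume: A dh/dt = −0.01685 √h.
Separate and integrate: 2(√h − √h₀) = −(0.01685/A) t.
Set h = 0: 2√h₀ = (0.01685/A) t_empty ⇒ t_empty = 2A√h₀/0.01685.
t_empty = 2·4.671·√2.975/0.01685 = 9.34200·1.72482/0.01685 = 956.276 s.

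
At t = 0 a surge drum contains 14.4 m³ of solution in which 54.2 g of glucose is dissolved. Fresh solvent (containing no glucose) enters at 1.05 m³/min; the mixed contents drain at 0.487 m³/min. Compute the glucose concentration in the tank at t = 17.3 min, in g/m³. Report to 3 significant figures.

1.44 g/m³

Total volume: dV/dt = Q_in − Q_out = 0.56300 m³/min, so V(t) = 14.4 + 0.56300 t and V(17.3) = 24.140 m³.
Species balance (pure solvent in): dm/dt = −Q_out · m/V(t).
dm/m = −Q_out dt/(V₀ + 0.56300 t); integrating gives ln(m/m₀) = −(Q_out/(Q_in−Q_out)) ln(V/V₀).
m = m₀ (V₀/V)^(Q_out/(Q_in−Q_out)) = 54.2 × (14.4/24.140)^(0.86501) = 34.667 g.
C = m/V = 34.667/24.140 = 1.4361 g/m³.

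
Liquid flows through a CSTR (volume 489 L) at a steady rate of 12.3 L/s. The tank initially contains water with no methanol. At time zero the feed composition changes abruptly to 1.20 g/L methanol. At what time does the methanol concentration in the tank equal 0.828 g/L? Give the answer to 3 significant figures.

46.6 s

Mass balance on the solute (V constant): V dC/dt = Q(C_in − C), so τ = V/Q = 39.756 s.
C(t) = C_in + (C₀ − C_in) e^(−t/τ). Set C = 0.828 and solve for t:
e^(−t/τ) = (C − C_in)/(C₀ − C_in) = (0.828 − 1.20)/(0 − 1.20) = 0.31000
t = −τ ln(…) = 39.756 × 1.1712 = 46.562 s.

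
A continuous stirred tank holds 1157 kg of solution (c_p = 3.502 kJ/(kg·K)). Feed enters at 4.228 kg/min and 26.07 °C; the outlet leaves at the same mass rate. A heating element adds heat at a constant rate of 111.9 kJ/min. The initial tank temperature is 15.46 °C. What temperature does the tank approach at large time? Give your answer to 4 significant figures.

M c_p dT/dt = ṁ c_p (T_in − T) + Q̇.
At steady state dT/dt = 0 ⇒ T_ss = T_in + Q̇/(ṁ c_p) = 26.07 + 111.9/(4.228·3.502) = 33.6275 °C.

33.63 °C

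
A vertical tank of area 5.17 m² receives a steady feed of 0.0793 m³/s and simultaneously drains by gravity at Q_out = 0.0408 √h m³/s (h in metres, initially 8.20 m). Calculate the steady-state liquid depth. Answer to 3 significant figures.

3.78 m

A dh/dt = Q_in − 0.0408 √h. Steady state requires inflow = outflow:
Q_in = 0.0408 √h_ss ⇒ √h_ss = 0.0793/0.0408 = 1.9436.
h_ss = 1.9436² = 3.7777 m. (Since h₀ = 8.20 m > h_ss, the level will fall toward this value.)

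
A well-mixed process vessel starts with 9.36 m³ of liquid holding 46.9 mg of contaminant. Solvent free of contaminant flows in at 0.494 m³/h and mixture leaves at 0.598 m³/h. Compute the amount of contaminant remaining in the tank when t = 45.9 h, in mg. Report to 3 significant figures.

Total volume: dV/dt = Q_in − Q_out = -0.10400 m³/h, so V(t) = 9.36 − 0.10400 t and V(45.9) = 4.5864 m³.
Solute balance: dm/dt = 0 − Q_out C = −Q_out m/V(t).
dm/m = −Q_out dt/(V₀ − 0.10400 t); integrating gives ln(m/m₀) = −(Q_out/(Q_in−Q_out)) ln(V/V₀).
m = m₀ (V₀/V)^(Q_out/(Q_in−Q_out)) = 46.9 × (9.36/4.5864)^(-5.7500) = 0.77589 mg.

0.776 mg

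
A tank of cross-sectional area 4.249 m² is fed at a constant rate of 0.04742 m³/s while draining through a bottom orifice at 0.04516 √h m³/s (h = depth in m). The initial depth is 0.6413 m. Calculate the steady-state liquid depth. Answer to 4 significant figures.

A dh/dt = Q_in − 0.04516 √h. Steady state requires inflow = outflow:
Q_in = 0.04516 √h_ss ⇒ √h_ss = 0.04742/0.04516 = 1.05004.
h_ss = 1.05004² = 1.10259 m. (Since h₀ = 0.6413 m < h_ss, the level will rise toward this value.)

1.103 m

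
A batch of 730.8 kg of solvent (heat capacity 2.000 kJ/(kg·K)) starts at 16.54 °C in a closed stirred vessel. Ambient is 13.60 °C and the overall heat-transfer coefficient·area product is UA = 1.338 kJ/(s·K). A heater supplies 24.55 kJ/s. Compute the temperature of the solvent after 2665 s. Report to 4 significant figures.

Lumped-capacitance energy balance: M c_p dT/dt = UA(T_amb − T) + Q̇.
dT/dt = (T_ss − T)/τ with T_ss = T_amb + Q̇/UA = 13.60 + 24.55/1.338 = 31.9483 °C, τ = M c_p/UA = 730.8·2.000/1.338 = 1092.38 s.
This is linear first-order; T(t) = T_ss + (T₀ − T_ss) e^(−t/τ).
T(2665) = 31.9483 + (-15.4083)·0.0871927 = 30.6048 °C.

30.60 °C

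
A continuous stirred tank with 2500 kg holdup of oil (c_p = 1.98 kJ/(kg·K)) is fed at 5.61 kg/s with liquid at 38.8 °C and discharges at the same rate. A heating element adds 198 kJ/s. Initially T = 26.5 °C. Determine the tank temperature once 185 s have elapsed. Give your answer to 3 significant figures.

M c_p dT/dt = ṁ c_p (T_in − T) + Q̇.
τ = M/ṁ = 445.63 s; T_ss = T_in + Q̇/(ṁ c_p) = 38.8 + 198/(5.61·1.98) = 56.625 °C.
T approaches T_ss exponentially: T(t) = T_ss + (T₀ − T_ss) e^(−t/τ).
T(185) = 56.625 + (-30.125)·e^(−185/445.63) = 56.625 + (-30.125)·0.66025 = 36.735 °C.

36.7 °C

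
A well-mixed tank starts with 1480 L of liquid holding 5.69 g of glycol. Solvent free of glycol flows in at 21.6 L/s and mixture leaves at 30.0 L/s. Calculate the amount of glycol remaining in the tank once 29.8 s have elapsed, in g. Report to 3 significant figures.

2.94 g

Total volume: dV/dt = Q_in − Q_out = -8.4000 L/s, so V(t) = 1480 − 8.4000 t and V(29.8) = 1229.7 L.
Species balance (pure solvent in): dm/dt = −Q_out · m/V(t).
Separate: dm/m = −Q_out dt/V(t) ⇒ ln(m/m₀) = −(Q_out/(Q_in−Q_out)) ln(V/V₀).
m = m₀ (V₀/V)^(Q_out/(Q_in−Q_out)) = 5.69 × (1480/1229.7)^(-3.5714) = 2.9358 g.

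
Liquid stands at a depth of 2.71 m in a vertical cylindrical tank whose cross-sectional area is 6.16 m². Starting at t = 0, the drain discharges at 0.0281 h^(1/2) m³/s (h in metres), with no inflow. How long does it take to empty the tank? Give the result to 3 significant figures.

722 s

With no inflow, A dh/dt = −0.0281 √h.
This is separable: 2 d(√h)/dt = −0.0281/A, so √h = √h₀ − (0.0281/(2A)) t.
Set h = 0: 2√h₀ = (0.0281/A) t_empty ⇒ t_empty = 2A√h₀/0.0281.
t_empty = 2·6.16·√2.71/0.0281 = 12.320·1.6462/0.0281 = 721.75 s.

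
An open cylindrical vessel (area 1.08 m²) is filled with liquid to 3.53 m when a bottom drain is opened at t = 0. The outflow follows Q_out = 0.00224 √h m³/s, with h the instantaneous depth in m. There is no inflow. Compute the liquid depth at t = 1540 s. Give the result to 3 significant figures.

0.0794 m

A dh/dt = −Q_out = −0.00224 √h.
This is separable: 2 d(√h)/dt = −0.00224/A, so √h = √h₀ − (0.00224/(2A)) t.
√h = √3.53 − 0.00224·1540/(2·1.08) = 1.8788 − 1.5970 = 0.28179.
h = 0.28179² = 0.079407 m.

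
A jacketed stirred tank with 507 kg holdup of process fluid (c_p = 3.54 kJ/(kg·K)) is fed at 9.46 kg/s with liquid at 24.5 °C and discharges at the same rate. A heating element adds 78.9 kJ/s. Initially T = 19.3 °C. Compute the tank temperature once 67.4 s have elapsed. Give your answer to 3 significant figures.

M c_p dT/dt = ṁ c_p (T_in − T) + Q̇.
τ = M/ṁ = 53.594 s; T_ss = T_in + Q̇/(ṁ c_p) = 24.5 + 78.9/(9.46·3.54) = 26.856 °C.
This is linear first-order; T(t) = T_ss + (T₀ − T_ss) e^(−t/τ).
T(67.4) = 26.856 + (-7.5560)·e^(−67.4/53.594) = 26.856 + (-7.5560)·0.28434 = 24.708 °C.

24.7 °C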